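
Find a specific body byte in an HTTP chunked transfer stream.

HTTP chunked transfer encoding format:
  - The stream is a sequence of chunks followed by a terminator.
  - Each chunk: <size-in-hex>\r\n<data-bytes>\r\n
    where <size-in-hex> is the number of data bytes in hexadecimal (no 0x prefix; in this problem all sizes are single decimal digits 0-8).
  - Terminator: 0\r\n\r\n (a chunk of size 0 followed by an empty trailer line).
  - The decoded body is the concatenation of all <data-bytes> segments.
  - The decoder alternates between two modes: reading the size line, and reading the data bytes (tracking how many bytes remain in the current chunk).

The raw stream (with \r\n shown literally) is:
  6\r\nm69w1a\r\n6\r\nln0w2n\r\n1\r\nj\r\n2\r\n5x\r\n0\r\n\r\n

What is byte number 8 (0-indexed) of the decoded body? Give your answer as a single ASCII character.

Chunk 1: stream[0..1]='6' size=0x6=6, data at stream[3..9]='m69w1a' -> body[0..6], body so far='m69w1a'
Chunk 2: stream[11..12]='6' size=0x6=6, data at stream[14..20]='ln0w2n' -> body[6..12], body so far='m69w1aln0w2n'
Chunk 3: stream[22..23]='1' size=0x1=1, data at stream[25..26]='j' -> body[12..13], body so far='m69w1aln0w2nj'
Chunk 4: stream[28..29]='2' size=0x2=2, data at stream[31..33]='5x' -> body[13..15], body so far='m69w1aln0w2nj5x'
Chunk 5: stream[35..36]='0' size=0 (terminator). Final body='m69w1aln0w2nj5x' (15 bytes)
Body byte 8 = '0'

Answer: 0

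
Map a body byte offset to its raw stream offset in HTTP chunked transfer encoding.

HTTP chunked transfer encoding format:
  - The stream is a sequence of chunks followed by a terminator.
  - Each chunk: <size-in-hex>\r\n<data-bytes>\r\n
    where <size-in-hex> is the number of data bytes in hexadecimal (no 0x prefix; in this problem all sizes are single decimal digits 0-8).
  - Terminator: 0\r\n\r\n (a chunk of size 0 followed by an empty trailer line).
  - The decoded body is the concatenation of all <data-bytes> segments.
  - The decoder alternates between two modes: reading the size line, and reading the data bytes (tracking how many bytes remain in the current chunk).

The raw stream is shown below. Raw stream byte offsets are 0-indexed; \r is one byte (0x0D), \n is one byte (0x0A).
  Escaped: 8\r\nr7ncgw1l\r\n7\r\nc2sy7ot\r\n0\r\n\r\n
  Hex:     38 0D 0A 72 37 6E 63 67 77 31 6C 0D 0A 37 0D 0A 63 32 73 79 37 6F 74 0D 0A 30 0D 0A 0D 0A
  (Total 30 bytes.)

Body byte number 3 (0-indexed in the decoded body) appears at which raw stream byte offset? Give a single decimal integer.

Chunk 1: stream[0..1]='8' size=0x8=8, data at stream[3..11]='r7ncgw1l' -> body[0..8], body so far='r7ncgw1l'
Chunk 2: stream[13..14]='7' size=0x7=7, data at stream[16..23]='c2sy7ot' -> body[8..15], body so far='r7ncgw1lc2sy7ot'
Chunk 3: stream[25..26]='0' size=0 (terminator). Final body='r7ncgw1lc2sy7ot' (15 bytes)
Body byte 3 at stream offset 6

Answer: 6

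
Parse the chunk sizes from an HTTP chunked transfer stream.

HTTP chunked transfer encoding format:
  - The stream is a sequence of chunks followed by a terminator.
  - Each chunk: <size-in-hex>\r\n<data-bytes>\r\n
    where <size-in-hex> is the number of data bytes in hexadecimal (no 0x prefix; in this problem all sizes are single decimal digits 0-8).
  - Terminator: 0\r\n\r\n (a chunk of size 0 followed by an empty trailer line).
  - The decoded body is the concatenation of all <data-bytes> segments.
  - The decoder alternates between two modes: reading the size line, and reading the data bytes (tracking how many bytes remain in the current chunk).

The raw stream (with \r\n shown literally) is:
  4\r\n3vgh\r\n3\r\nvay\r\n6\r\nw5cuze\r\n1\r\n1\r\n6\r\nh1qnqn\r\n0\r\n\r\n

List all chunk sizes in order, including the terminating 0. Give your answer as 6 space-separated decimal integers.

Answer: 4 3 6 1 6 0

Derivation:
Chunk 1: stream[0..1]='4' size=0x4=4, data at stream[3..7]='3vgh' -> body[0..4], body so far='3vgh'
Chunk 2: stream[9..10]='3' size=0x3=3, data at stream[12..15]='vay' -> body[4..7], body so far='3vghvay'
Chunk 3: stream[17..18]='6' size=0x6=6, data at stream[20..26]='w5cuze' -> body[7..13], body so far='3vghvayw5cuze'
Chunk 4: stream[28..29]='1' size=0x1=1, data at stream[31..32]='1' -> body[13..14], body so far='3vghvayw5cuze1'
Chunk 5: stream[34..35]='6' size=0x6=6, data at stream[37..43]='h1qnqn' -> body[14..20], body so far='3vghvayw5cuze1h1qnqn'
Chunk 6: stream[45..46]='0' size=0 (terminator). Final body='3vghvayw5cuze1h1qnqn' (20 bytes)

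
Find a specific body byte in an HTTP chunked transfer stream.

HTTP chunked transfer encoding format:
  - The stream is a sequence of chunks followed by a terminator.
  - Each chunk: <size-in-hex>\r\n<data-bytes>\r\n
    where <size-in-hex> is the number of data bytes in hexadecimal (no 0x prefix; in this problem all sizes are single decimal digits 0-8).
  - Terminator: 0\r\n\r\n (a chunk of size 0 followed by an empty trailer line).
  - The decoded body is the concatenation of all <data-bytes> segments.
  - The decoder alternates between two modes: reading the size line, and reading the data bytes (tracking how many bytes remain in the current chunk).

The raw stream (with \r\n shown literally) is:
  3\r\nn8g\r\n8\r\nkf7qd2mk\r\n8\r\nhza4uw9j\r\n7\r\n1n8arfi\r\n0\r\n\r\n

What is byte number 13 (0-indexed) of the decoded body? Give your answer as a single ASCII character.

Answer: a

Derivation:
Chunk 1: stream[0..1]='3' size=0x3=3, data at stream[3..6]='n8g' -> body[0..3], body so far='n8g'
Chunk 2: stream[8..9]='8' size=0x8=8, data at stream[11..19]='kf7qd2mk' -> body[3..11], body so far='n8gkf7qd2mk'
Chunk 3: stream[21..22]='8' size=0x8=8, data at stream[24..32]='hza4uw9j' -> body[11..19], body so far='n8gkf7qd2mkhza4uw9j'
Chunk 4: stream[34..35]='7' size=0x7=7, data at stream[37..44]='1n8arfi' -> body[19..26], body so far='n8gkf7qd2mkhza4uw9j1n8arfi'
Chunk 5: stream[46..47]='0' size=0 (terminator). Final body='n8gkf7qd2mkhza4uw9j1n8arfi' (26 bytes)
Body byte 13 = 'a'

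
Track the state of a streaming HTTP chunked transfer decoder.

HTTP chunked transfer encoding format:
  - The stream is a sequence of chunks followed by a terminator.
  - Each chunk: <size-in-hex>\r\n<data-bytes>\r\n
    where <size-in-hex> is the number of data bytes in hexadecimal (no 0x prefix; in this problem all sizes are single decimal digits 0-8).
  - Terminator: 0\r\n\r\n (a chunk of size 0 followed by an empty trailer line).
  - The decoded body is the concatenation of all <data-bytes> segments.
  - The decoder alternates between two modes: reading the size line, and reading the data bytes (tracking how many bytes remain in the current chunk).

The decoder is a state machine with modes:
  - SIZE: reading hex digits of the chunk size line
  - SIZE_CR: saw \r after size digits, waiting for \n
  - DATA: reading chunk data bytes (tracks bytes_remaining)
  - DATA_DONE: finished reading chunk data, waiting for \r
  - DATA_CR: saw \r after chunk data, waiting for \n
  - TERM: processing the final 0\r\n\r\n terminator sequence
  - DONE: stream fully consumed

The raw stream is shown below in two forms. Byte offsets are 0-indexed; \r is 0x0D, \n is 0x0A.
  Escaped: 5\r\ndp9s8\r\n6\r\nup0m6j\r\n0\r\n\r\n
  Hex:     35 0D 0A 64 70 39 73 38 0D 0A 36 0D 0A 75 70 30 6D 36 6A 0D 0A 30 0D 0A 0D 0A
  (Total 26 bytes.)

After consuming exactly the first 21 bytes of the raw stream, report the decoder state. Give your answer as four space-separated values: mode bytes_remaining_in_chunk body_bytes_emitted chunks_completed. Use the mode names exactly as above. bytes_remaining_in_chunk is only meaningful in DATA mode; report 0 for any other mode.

Answer: SIZE 0 11 2

Derivation:
Byte 0 = '5': mode=SIZE remaining=0 emitted=0 chunks_done=0
Byte 1 = 0x0D: mode=SIZE_CR remaining=0 emitted=0 chunks_done=0
Byte 2 = 0x0A: mode=DATA remaining=5 emitted=0 chunks_done=0
Byte 3 = 'd': mode=DATA remaining=4 emitted=1 chunks_done=0
Byte 4 = 'p': mode=DATA remaining=3 emitted=2 chunks_done=0
Byte 5 = '9': mode=DATA remaining=2 emitted=3 chunks_done=0
Byte 6 = 's': mode=DATA remaining=1 emitted=4 chunks_done=0
Byte 7 = '8': mode=DATA_DONE remaining=0 emitted=5 chunks_done=0
Byte 8 = 0x0D: mode=DATA_CR remaining=0 emitted=5 chunks_done=0
Byte 9 = 0x0A: mode=SIZE remaining=0 emitted=5 chunks_done=1
Byte 10 = '6': mode=SIZE remaining=0 emitted=5 chunks_done=1
Byte 11 = 0x0D: mode=SIZE_CR remaining=0 emitted=5 chunks_done=1
Byte 12 = 0x0A: mode=DATA remaining=6 emitted=5 chunks_done=1
Byte 13 = 'u': mode=DATA remaining=5 emitted=6 chunks_done=1
Byte 14 = 'p': mode=DATA remaining=4 emitted=7 chunks_done=1
Byte 15 = '0': mode=DATA remaining=3 emitted=8 chunks_done=1
Byte 16 = 'm': mode=DATA remaining=2 emitted=9 chunks_done=1
Byte 17 = '6': mode=DATA remaining=1 emitted=10 chunks_done=1
Byte 18 = 'j': mode=DATA_DONE remaining=0 emitted=11 chunks_done=1
Byte 19 = 0x0D: mode=DATA_CR remaining=0 emitted=11 chunks_done=1
Byte 20 = 0x0A: mode=SIZE remaining=0 emitted=11 chunks_done=2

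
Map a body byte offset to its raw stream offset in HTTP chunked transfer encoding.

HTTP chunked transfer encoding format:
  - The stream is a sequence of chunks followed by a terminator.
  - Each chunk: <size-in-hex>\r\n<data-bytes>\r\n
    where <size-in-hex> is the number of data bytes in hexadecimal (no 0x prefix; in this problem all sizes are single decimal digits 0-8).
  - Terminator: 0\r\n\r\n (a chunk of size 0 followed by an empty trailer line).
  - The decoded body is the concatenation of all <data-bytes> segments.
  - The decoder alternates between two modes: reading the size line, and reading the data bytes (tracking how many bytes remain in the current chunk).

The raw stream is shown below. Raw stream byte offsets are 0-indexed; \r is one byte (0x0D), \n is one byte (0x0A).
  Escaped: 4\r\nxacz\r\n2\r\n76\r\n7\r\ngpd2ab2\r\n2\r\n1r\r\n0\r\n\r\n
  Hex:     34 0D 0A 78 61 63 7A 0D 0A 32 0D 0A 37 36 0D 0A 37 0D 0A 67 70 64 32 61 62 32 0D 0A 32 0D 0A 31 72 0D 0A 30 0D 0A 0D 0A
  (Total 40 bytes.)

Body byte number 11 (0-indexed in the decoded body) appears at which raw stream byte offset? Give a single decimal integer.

Chunk 1: stream[0..1]='4' size=0x4=4, data at stream[3..7]='xacz' -> body[0..4], body so far='xacz'
Chunk 2: stream[9..10]='2' size=0x2=2, data at stream[12..14]='76' -> body[4..6], body so far='xacz76'
Chunk 3: stream[16..17]='7' size=0x7=7, data at stream[19..26]='gpd2ab2' -> body[6..13], body so far='xacz76gpd2ab2'
Chunk 4: stream[28..29]='2' size=0x2=2, data at stream[31..33]='1r' -> body[13..15], body so far='xacz76gpd2ab21r'
Chunk 5: stream[35..36]='0' size=0 (terminator). Final body='xacz76gpd2ab21r' (15 bytes)
Body byte 11 at stream offset 24

Answer: 24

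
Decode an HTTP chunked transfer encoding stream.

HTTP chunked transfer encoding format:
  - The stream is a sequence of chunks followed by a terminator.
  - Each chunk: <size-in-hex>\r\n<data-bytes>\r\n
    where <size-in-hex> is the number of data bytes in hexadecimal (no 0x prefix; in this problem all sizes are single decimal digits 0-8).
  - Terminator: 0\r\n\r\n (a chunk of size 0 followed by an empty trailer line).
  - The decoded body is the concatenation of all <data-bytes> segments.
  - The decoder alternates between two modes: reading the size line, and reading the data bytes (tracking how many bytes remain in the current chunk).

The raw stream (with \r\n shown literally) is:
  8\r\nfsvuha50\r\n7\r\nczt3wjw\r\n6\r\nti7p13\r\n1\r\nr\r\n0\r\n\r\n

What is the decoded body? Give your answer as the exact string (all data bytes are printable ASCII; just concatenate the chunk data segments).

Chunk 1: stream[0..1]='8' size=0x8=8, data at stream[3..11]='fsvuha50' -> body[0..8], body so far='fsvuha50'
Chunk 2: stream[13..14]='7' size=0x7=7, data at stream[16..23]='czt3wjw' -> body[8..15], body so far='fsvuha50czt3wjw'
Chunk 3: stream[25..26]='6' size=0x6=6, data at stream[28..34]='ti7p13' -> body[15..21], body so far='fsvuha50czt3wjwti7p13'
Chunk 4: stream[36..37]='1' size=0x1=1, data at stream[39..40]='r' -> body[21..22], body so far='fsvuha50czt3wjwti7p13r'
Chunk 5: stream[42..43]='0' size=0 (terminator). Final body='fsvuha50czt3wjwti7p13r' (22 bytes)

Answer: fsvuha50czt3wjwti7p13r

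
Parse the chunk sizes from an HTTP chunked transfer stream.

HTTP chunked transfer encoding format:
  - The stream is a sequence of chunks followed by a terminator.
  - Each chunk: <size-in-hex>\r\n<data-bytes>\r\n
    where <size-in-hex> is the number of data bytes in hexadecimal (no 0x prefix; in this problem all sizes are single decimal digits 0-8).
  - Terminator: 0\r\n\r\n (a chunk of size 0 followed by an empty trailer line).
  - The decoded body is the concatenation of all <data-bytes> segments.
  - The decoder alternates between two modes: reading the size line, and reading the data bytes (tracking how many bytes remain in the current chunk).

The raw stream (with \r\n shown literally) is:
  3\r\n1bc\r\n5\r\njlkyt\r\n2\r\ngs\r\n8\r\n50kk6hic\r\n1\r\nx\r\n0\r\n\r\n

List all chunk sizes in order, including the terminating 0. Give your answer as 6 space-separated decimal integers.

Chunk 1: stream[0..1]='3' size=0x3=3, data at stream[3..6]='1bc' -> body[0..3], body so far='1bc'
Chunk 2: stream[8..9]='5' size=0x5=5, data at stream[11..16]='jlkyt' -> body[3..8], body so far='1bcjlkyt'
Chunk 3: stream[18..19]='2' size=0x2=2, data at stream[21..23]='gs' -> body[8..10], body so far='1bcjlkytgs'
Chunk 4: stream[25..26]='8' size=0x8=8, data at stream[28..36]='50kk6hic' -> body[10..18], body so far='1bcjlkytgs50kk6hic'
Chunk 5: stream[38..39]='1' size=0x1=1, data at stream[41..42]='x' -> body[18..19], body so far='1bcjlkytgs50kk6hicx'
Chunk 6: stream[44..45]='0' size=0 (terminator). Final body='1bcjlkytgs50kk6hicx' (19 bytes)

Answer: 3 5 2 8 1 0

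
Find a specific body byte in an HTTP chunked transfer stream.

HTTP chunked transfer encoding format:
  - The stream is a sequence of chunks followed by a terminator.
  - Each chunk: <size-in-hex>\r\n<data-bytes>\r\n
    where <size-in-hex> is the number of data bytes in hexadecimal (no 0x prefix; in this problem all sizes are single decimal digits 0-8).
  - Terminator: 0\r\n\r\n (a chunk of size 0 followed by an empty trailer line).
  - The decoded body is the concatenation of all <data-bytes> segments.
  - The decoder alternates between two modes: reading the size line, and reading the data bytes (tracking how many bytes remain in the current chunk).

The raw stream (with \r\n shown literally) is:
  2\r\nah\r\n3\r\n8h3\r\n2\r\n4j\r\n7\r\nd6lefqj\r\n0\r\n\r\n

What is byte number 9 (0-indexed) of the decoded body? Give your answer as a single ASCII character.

Answer: l

Derivation:
Chunk 1: stream[0..1]='2' size=0x2=2, data at stream[3..5]='ah' -> body[0..2], body so far='ah'
Chunk 2: stream[7..8]='3' size=0x3=3, data at stream[10..13]='8h3' -> body[2..5], body so far='ah8h3'
Chunk 3: stream[15..16]='2' size=0x2=2, data at stream[18..20]='4j' -> body[5..7], body so far='ah8h34j'
Chunk 4: stream[22..23]='7' size=0x7=7, data at stream[25..32]='d6lefqj' -> body[7..14], body so far='ah8h34jd6lefqj'
Chunk 5: stream[34..35]='0' size=0 (terminator). Final body='ah8h34jd6lefqj' (14 bytes)
Body byte 9 = 'l'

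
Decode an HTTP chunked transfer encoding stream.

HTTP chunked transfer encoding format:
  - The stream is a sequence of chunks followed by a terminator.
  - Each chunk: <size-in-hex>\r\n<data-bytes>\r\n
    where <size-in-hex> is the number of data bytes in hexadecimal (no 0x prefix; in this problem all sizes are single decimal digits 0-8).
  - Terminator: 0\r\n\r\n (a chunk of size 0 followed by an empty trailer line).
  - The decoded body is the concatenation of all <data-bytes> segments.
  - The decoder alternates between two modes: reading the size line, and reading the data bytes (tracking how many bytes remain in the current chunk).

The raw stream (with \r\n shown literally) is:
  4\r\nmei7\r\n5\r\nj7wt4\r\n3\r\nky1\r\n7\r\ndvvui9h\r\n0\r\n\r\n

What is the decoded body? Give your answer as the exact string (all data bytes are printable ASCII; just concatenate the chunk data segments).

Chunk 1: stream[0..1]='4' size=0x4=4, data at stream[3..7]='mei7' -> body[0..4], body so far='mei7'
Chunk 2: stream[9..10]='5' size=0x5=5, data at stream[12..17]='j7wt4' -> body[4..9], body so far='mei7j7wt4'
Chunk 3: stream[19..20]='3' size=0x3=3, data at stream[22..25]='ky1' -> body[9..12], body so far='mei7j7wt4ky1'
Chunk 4: stream[27..28]='7' size=0x7=7, data at stream[30..37]='dvvui9h' -> body[12..19], body so far='mei7j7wt4ky1dvvui9h'
Chunk 5: stream[39..40]='0' size=0 (terminator). Final body='mei7j7wt4ky1dvvui9h' (19 bytes)

Answer: mei7j7wt4ky1dvvui9h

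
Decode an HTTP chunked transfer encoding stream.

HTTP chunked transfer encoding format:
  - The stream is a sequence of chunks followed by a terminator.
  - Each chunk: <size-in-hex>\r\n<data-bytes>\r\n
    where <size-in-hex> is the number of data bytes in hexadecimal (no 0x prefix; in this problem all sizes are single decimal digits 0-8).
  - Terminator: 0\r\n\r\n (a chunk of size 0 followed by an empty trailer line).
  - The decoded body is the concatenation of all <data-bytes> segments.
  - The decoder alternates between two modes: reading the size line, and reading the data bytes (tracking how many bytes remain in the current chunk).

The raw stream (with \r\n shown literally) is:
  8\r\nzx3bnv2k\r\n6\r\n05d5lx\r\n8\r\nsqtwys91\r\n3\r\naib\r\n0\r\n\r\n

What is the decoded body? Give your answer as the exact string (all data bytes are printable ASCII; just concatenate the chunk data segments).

Answer: zx3bnv2k05d5lxsqtwys91aib

Derivation:
Chunk 1: stream[0..1]='8' size=0x8=8, data at stream[3..11]='zx3bnv2k' -> body[0..8], body so far='zx3bnv2k'
Chunk 2: stream[13..14]='6' size=0x6=6, data at stream[16..22]='05d5lx' -> body[8..14], body so far='zx3bnv2k05d5lx'
Chunk 3: stream[24..25]='8' size=0x8=8, data at stream[27..35]='sqtwys91' -> body[14..22], body so far='zx3bnv2k05d5lxsqtwys91'
Chunk 4: stream[37..38]='3' size=0x3=3, data at stream[40..43]='aib' -> body[22..25], body so far='zx3bnv2k05d5lxsqtwys91aib'
Chunk 5: stream[45..46]='0' size=0 (terminator). Final body='zx3bnv2k05d5lxsqtwys91aib' (25 bytes)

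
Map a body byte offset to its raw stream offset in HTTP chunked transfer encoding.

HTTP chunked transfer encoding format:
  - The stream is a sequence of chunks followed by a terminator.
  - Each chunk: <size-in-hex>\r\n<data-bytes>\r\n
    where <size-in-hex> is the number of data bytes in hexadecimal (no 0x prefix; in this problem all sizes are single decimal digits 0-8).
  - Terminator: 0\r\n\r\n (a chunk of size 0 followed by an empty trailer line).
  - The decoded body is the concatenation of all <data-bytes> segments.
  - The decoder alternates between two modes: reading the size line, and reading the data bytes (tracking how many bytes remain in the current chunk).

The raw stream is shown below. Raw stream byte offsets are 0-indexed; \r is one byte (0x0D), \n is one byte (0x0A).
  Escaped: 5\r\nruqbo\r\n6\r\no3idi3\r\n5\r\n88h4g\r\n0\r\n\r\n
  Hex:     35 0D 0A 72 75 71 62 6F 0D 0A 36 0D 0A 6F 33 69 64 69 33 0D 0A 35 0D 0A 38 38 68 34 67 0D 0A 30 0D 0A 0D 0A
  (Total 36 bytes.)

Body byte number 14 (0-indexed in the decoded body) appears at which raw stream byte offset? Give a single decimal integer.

Answer: 27

Derivation:
Chunk 1: stream[0..1]='5' size=0x5=5, data at stream[3..8]='ruqbo' -> body[0..5], body so far='ruqbo'
Chunk 2: stream[10..11]='6' size=0x6=6, data at stream[13..19]='o3idi3' -> body[5..11], body so far='ruqboo3idi3'
Chunk 3: stream[21..22]='5' size=0x5=5, data at stream[24..29]='88h4g' -> body[11..16], body so far='ruqboo3idi388h4g'
Chunk 4: stream[31..32]='0' size=0 (terminator). Final body='ruqboo3idi388h4g' (16 bytes)
Body byte 14 at stream offset 27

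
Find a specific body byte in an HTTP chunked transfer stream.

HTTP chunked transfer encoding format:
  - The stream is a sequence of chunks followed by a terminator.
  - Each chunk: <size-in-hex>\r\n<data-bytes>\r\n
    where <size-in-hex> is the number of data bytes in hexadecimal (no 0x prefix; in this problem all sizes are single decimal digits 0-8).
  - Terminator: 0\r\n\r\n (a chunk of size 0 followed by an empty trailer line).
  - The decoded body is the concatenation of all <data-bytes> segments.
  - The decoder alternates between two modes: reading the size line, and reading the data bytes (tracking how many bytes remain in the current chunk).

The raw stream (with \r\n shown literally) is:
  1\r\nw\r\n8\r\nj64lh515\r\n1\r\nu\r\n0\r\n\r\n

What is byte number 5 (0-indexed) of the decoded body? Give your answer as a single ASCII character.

Chunk 1: stream[0..1]='1' size=0x1=1, data at stream[3..4]='w' -> body[0..1], body so far='w'
Chunk 2: stream[6..7]='8' size=0x8=8, data at stream[9..17]='j64lh515' -> body[1..9], body so far='wj64lh515'
Chunk 3: stream[19..20]='1' size=0x1=1, data at stream[22..23]='u' -> body[9..10], body so far='wj64lh515u'
Chunk 4: stream[25..26]='0' size=0 (terminator). Final body='wj64lh515u' (10 bytes)
Body byte 5 = 'h'

Answer: h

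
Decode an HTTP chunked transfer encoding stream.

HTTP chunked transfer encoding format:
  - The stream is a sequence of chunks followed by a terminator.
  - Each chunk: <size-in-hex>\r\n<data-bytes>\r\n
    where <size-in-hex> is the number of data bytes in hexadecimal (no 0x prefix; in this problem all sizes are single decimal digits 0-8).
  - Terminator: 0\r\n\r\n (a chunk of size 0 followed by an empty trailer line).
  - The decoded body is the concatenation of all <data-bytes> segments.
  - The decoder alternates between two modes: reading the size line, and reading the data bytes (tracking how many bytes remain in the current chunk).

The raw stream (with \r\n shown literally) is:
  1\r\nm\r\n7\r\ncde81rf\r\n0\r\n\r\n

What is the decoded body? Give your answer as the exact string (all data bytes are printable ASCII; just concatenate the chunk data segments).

Chunk 1: stream[0..1]='1' size=0x1=1, data at stream[3..4]='m' -> body[0..1], body so far='m'
Chunk 2: stream[6..7]='7' size=0x7=7, data at stream[9..16]='cde81rf' -> body[1..8], body so far='mcde81rf'
Chunk 3: stream[18..19]='0' size=0 (terminator). Final body='mcde81rf' (8 bytes)

Answer: mcde81rf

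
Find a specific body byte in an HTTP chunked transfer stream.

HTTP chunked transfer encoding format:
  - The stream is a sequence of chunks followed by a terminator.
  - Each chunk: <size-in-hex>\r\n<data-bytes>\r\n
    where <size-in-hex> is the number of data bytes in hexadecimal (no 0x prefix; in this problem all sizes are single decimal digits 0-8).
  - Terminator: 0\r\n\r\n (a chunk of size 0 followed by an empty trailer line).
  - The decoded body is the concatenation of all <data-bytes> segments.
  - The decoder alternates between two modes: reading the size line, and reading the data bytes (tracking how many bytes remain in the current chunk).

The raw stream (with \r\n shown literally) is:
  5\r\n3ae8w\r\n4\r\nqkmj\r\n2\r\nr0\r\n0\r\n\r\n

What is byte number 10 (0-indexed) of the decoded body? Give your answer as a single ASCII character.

Chunk 1: stream[0..1]='5' size=0x5=5, data at stream[3..8]='3ae8w' -> body[0..5], body so far='3ae8w'
Chunk 2: stream[10..11]='4' size=0x4=4, data at stream[13..17]='qkmj' -> body[5..9], body so far='3ae8wqkmj'
Chunk 3: stream[19..20]='2' size=0x2=2, data at stream[22..24]='r0' -> body[9..11], body so far='3ae8wqkmjr0'
Chunk 4: stream[26..27]='0' size=0 (terminator). Final body='3ae8wqkmjr0' (11 bytes)
Body byte 10 = '0'

Answer: 0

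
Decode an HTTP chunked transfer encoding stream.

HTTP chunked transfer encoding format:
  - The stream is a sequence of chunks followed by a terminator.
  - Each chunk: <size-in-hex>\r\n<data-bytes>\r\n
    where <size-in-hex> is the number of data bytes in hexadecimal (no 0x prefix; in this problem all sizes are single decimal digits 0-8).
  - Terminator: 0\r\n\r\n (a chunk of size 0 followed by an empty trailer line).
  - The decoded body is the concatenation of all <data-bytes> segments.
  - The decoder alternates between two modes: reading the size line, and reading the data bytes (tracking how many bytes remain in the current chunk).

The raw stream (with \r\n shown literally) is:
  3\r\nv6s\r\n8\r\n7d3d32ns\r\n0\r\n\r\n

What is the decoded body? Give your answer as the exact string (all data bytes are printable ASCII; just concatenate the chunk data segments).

Chunk 1: stream[0..1]='3' size=0x3=3, data at stream[3..6]='v6s' -> body[0..3], body so far='v6s'
Chunk 2: stream[8..9]='8' size=0x8=8, data at stream[11..19]='7d3d32ns' -> body[3..11], body so far='v6s7d3d32ns'
Chunk 3: stream[21..22]='0' size=0 (terminator). Final body='v6s7d3d32ns' (11 bytes)

Answer: v6s7d3d32ns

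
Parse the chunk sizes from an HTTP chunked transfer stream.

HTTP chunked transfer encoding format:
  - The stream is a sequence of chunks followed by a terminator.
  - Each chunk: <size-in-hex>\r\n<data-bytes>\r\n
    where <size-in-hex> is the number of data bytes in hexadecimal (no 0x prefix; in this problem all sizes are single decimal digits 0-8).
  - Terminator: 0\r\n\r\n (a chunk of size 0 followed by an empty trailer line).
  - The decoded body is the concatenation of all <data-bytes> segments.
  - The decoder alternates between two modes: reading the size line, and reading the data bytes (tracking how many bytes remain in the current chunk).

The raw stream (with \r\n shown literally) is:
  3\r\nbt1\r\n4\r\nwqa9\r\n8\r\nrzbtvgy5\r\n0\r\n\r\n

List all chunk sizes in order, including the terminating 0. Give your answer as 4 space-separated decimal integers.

Chunk 1: stream[0..1]='3' size=0x3=3, data at stream[3..6]='bt1' -> body[0..3], body so far='bt1'
Chunk 2: stream[8..9]='4' size=0x4=4, data at stream[11..15]='wqa9' -> body[3..7], body so far='bt1wqa9'
Chunk 3: stream[17..18]='8' size=0x8=8, data at stream[20..28]='rzbtvgy5' -> body[7..15], body so far='bt1wqa9rzbtvgy5'
Chunk 4: stream[30..31]='0' size=0 (terminator). Final body='bt1wqa9rzbtvgy5' (15 bytes)

Answer: 3 4 8 0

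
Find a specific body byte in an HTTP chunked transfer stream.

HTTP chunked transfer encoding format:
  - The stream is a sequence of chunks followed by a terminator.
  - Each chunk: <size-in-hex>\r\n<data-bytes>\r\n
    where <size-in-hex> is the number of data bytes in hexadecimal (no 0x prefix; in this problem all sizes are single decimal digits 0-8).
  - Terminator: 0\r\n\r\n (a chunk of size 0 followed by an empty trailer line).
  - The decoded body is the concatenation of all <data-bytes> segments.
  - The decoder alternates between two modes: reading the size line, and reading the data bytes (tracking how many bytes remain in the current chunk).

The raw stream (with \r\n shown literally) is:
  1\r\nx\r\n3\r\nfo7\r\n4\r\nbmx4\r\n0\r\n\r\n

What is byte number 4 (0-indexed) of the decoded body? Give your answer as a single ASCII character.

Answer: b

Derivation:
Chunk 1: stream[0..1]='1' size=0x1=1, data at stream[3..4]='x' -> body[0..1], body so far='x'
Chunk 2: stream[6..7]='3' size=0x3=3, data at stream[9..12]='fo7' -> body[1..4], body so far='xfo7'
Chunk 3: stream[14..15]='4' size=0x4=4, data at stream[17..21]='bmx4' -> body[4..8], body so far='xfo7bmx4'
Chunk 4: stream[23..24]='0' size=0 (terminator). Final body='xfo7bmx4' (8 bytes)
Body byte 4 = 'b'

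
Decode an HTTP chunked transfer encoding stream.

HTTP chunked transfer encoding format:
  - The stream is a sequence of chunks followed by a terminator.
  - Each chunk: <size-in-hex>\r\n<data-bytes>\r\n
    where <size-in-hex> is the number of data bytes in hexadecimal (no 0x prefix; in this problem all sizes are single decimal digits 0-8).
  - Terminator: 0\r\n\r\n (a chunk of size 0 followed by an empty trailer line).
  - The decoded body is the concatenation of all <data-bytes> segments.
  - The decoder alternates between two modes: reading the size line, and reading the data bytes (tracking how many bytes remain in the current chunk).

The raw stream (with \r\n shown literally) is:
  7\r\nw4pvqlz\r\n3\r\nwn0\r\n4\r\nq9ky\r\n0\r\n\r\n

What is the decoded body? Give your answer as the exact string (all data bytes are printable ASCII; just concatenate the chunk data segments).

Chunk 1: stream[0..1]='7' size=0x7=7, data at stream[3..10]='w4pvqlz' -> body[0..7], body so far='w4pvqlz'
Chunk 2: stream[12..13]='3' size=0x3=3, data at stream[15..18]='wn0' -> body[7..10], body so far='w4pvqlzwn0'
Chunk 3: stream[20..21]='4' size=0x4=4, data at stream[23..27]='q9ky' -> body[10..14], body so far='w4pvqlzwn0q9ky'
Chunk 4: stream[29..30]='0' size=0 (terminator). Final body='w4pvqlzwn0q9ky' (14 bytes)

Answer: w4pvqlzwn0q9ky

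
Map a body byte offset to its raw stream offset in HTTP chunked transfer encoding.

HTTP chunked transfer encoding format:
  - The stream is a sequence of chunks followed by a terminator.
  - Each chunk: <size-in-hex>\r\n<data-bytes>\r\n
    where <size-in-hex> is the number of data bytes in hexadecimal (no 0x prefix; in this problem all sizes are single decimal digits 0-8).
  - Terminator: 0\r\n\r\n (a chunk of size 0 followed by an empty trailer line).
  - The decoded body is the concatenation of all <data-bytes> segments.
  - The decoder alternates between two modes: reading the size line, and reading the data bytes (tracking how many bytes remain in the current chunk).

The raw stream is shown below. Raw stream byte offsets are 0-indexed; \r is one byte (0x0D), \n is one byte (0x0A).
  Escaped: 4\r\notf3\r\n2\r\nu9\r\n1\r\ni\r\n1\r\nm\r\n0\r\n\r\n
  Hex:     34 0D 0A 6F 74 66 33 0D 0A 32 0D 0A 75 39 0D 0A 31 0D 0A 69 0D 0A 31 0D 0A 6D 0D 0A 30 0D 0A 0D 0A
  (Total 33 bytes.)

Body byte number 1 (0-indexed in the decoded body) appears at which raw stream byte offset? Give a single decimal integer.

Chunk 1: stream[0..1]='4' size=0x4=4, data at stream[3..7]='otf3' -> body[0..4], body so far='otf3'
Chunk 2: stream[9..10]='2' size=0x2=2, data at stream[12..14]='u9' -> body[4..6], body so far='otf3u9'
Chunk 3: stream[16..17]='1' size=0x1=1, data at stream[19..20]='i' -> body[6..7], body so far='otf3u9i'
Chunk 4: stream[22..23]='1' size=0x1=1, data at stream[25..26]='m' -> body[7..8], body so far='otf3u9im'
Chunk 5: stream[28..29]='0' size=0 (terminator). Final body='otf3u9im' (8 bytes)
Body byte 1 at stream offset 4

Answer: 4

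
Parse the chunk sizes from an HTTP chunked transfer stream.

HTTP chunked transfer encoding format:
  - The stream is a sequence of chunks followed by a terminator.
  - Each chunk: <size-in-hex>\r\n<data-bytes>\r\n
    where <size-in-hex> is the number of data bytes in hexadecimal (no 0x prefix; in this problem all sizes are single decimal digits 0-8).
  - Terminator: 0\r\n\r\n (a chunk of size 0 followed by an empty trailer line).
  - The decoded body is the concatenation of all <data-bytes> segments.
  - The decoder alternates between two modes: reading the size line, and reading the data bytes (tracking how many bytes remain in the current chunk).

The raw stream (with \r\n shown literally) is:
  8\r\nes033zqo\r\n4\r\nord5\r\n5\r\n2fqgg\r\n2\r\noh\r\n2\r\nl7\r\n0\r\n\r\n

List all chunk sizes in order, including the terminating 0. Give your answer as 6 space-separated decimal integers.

Answer: 8 4 5 2 2 0

Derivation:
Chunk 1: stream[0..1]='8' size=0x8=8, data at stream[3..11]='es033zqo' -> body[0..8], body so far='es033zqo'
Chunk 2: stream[13..14]='4' size=0x4=4, data at stream[16..20]='ord5' -> body[8..12], body so far='es033zqoord5'
Chunk 3: stream[22..23]='5' size=0x5=5, data at stream[25..30]='2fqgg' -> body[12..17], body so far='es033zqoord52fqgg'
Chunk 4: stream[32..33]='2' size=0x2=2, data at stream[35..37]='oh' -> body[17..19], body so far='es033zqoord52fqggoh'
Chunk 5: stream[39..40]='2' size=0x2=2, data at stream[42..44]='l7' -> body[19..21], body so far='es033zqoord52fqggohl7'
Chunk 6: stream[46..47]='0' size=0 (terminator). Final body='es033zqoord52fqggohl7' (21 bytes)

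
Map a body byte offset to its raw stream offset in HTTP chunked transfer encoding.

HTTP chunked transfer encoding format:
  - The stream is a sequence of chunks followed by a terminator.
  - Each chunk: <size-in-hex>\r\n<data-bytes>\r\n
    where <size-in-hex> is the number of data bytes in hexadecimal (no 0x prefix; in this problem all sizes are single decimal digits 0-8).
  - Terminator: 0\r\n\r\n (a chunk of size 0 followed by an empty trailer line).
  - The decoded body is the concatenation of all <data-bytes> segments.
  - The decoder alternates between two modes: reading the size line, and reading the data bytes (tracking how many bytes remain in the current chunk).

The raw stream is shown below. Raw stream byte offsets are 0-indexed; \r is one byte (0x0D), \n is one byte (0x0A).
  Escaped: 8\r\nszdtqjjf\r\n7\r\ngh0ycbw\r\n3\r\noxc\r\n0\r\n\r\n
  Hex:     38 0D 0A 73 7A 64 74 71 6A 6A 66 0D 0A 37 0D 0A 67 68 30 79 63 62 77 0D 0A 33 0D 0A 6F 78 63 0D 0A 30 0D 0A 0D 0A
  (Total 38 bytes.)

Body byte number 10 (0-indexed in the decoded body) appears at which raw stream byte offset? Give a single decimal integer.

Chunk 1: stream[0..1]='8' size=0x8=8, data at stream[3..11]='szdtqjjf' -> body[0..8], body so far='szdtqjjf'
Chunk 2: stream[13..14]='7' size=0x7=7, data at stream[16..23]='gh0ycbw' -> body[8..15], body so far='szdtqjjfgh0ycbw'
Chunk 3: stream[25..26]='3' size=0x3=3, data at stream[28..31]='oxc' -> body[15..18], body so far='szdtqjjfgh0ycbwoxc'
Chunk 4: stream[33..34]='0' size=0 (terminator). Final body='szdtqjjfgh0ycbwoxc' (18 bytes)
Body byte 10 at stream offset 18

Answer: 18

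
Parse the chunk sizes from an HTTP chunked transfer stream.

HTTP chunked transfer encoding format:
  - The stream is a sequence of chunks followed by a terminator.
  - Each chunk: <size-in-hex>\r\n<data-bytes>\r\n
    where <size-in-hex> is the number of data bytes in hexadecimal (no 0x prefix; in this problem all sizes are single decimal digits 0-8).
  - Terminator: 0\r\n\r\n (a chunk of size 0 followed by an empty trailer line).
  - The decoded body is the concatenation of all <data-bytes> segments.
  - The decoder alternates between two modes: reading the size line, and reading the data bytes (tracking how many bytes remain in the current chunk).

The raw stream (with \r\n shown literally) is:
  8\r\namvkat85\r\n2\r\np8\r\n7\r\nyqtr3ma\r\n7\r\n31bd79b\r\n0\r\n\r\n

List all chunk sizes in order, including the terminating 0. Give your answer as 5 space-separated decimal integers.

Chunk 1: stream[0..1]='8' size=0x8=8, data at stream[3..11]='amvkat85' -> body[0..8], body so far='amvkat85'
Chunk 2: stream[13..14]='2' size=0x2=2, data at stream[16..18]='p8' -> body[8..10], body so far='amvkat85p8'
Chunk 3: stream[20..21]='7' size=0x7=7, data at stream[23..30]='yqtr3ma' -> body[10..17], body so far='amvkat85p8yqtr3ma'
Chunk 4: stream[32..33]='7' size=0x7=7, data at stream[35..42]='31bd79b' -> body[17..24], body so far='amvkat85p8yqtr3ma31bd79b'
Chunk 5: stream[44..45]='0' size=0 (terminator). Final body='amvkat85p8yqtr3ma31bd79b' (24 bytes)

Answer: 8 2 7 7 0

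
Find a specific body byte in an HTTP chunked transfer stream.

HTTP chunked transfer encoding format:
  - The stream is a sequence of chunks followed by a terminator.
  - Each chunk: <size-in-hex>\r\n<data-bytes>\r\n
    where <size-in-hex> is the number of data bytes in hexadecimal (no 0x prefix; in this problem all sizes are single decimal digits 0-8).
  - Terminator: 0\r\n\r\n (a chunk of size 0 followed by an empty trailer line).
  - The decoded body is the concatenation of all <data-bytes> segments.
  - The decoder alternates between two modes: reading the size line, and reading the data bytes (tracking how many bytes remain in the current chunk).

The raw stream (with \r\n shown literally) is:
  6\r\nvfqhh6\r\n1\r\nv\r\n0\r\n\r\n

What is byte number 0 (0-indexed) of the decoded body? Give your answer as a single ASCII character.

Chunk 1: stream[0..1]='6' size=0x6=6, data at stream[3..9]='vfqhh6' -> body[0..6], body so far='vfqhh6'
Chunk 2: stream[11..12]='1' size=0x1=1, data at stream[14..15]='v' -> body[6..7], body so far='vfqhh6v'
Chunk 3: stream[17..18]='0' size=0 (terminator). Final body='vfqhh6v' (7 bytes)
Body byte 0 = 'v'

Answer: v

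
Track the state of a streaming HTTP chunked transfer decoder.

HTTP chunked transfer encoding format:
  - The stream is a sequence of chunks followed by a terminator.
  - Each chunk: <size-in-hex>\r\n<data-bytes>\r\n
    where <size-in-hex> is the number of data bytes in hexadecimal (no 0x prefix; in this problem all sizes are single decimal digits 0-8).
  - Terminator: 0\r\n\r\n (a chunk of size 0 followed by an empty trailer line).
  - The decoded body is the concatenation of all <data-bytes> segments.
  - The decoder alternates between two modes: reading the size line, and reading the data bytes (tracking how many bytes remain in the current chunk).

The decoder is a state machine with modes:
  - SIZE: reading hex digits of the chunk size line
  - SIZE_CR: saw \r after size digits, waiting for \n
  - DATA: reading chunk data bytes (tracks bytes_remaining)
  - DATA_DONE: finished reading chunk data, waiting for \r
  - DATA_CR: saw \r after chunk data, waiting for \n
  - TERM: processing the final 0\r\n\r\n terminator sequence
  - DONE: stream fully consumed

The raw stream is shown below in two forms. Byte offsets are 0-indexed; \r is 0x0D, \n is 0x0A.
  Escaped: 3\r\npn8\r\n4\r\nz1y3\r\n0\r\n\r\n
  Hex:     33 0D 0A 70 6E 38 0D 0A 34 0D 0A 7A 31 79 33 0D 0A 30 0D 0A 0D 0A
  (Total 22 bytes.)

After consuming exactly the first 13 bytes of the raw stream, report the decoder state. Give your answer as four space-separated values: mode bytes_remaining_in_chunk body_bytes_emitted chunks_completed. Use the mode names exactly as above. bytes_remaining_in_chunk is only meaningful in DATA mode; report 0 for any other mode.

Byte 0 = '3': mode=SIZE remaining=0 emitted=0 chunks_done=0
Byte 1 = 0x0D: mode=SIZE_CR remaining=0 emitted=0 chunks_done=0
Byte 2 = 0x0A: mode=DATA remaining=3 emitted=0 chunks_done=0
Byte 3 = 'p': mode=DATA remaining=2 emitted=1 chunks_done=0
Byte 4 = 'n': mode=DATA remaining=1 emitted=2 chunks_done=0
Byte 5 = '8': mode=DATA_DONE remaining=0 emitted=3 chunks_done=0
Byte 6 = 0x0D: mode=DATA_CR remaining=0 emitted=3 chunks_done=0
Byte 7 = 0x0A: mode=SIZE remaining=0 emitted=3 chunks_done=1
Byte 8 = '4': mode=SIZE remaining=0 emitted=3 chunks_done=1
Byte 9 = 0x0D: mode=SIZE_CR remaining=0 emitted=3 chunks_done=1
Byte 10 = 0x0A: mode=DATA remaining=4 emitted=3 chunks_done=1
Byte 11 = 'z': mode=DATA remaining=3 emitted=4 chunks_done=1
Byte 12 = '1': mode=DATA remaining=2 emitted=5 chunks_done=1

Answer: DATA 2 5 1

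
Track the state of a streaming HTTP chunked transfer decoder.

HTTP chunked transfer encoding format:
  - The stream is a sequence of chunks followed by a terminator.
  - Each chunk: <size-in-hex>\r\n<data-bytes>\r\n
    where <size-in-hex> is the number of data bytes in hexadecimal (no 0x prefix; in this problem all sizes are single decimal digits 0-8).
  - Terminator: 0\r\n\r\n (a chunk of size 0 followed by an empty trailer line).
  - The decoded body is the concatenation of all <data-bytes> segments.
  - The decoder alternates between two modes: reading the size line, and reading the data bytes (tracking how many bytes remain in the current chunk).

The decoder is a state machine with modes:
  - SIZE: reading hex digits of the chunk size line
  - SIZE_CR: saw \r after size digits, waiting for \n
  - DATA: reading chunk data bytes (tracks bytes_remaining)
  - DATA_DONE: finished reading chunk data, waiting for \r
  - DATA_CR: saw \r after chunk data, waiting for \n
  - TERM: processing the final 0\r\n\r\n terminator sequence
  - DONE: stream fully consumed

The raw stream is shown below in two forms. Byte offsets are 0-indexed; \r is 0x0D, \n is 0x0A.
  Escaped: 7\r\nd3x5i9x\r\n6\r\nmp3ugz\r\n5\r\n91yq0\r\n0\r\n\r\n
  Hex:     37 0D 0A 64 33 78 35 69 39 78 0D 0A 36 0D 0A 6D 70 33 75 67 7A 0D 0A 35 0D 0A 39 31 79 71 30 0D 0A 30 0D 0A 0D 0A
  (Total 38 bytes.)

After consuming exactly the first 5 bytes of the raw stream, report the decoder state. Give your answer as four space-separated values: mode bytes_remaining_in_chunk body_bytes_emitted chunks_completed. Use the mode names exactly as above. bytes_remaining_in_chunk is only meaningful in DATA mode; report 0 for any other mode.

Byte 0 = '7': mode=SIZE remaining=0 emitted=0 chunks_done=0
Byte 1 = 0x0D: mode=SIZE_CR remaining=0 emitted=0 chunks_done=0
Byte 2 = 0x0A: mode=DATA remaining=7 emitted=0 chunks_done=0
Byte 3 = 'd': mode=DATA remaining=6 emitted=1 chunks_done=0
Byte 4 = '3': mode=DATA remaining=5 emitted=2 chunks_done=0

Answer: DATA 5 2 0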